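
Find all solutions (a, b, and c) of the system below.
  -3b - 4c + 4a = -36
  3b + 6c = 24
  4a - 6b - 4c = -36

a = -5, b = 0, c = 4

Row-reduce the augmented matrix:
R1 ← R1 / (4).
R3 ← R3 − 4·R1.
R2 ← R2 / (3).
R1 ← R1 + 3/4·R2.
R3 ← R3 + 3·R2.
R3 ← R3 / (6).
R1 ← R1 − 1/2·R3.
R2 ← R2 − 2·R3.
Reading off the reduced rows gives a = -5, b = 0, c = 4.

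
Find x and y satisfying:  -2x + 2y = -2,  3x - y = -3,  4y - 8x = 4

x = -2, y = -3

Row-reduce the augmented matrix:
R1 ← R1 / (-2).
R2 ← R2 − 3·R1.
R3 ← R3 + 8·R1.
R2 ← R2 / (2).
R1 ← R1 + 1·R2.
R3 ← R3 + 4·R2.
R3 reduces to 0 = 0, so the extra equation is consistent.
Reading off the reduced rows gives x = -2, y = -3.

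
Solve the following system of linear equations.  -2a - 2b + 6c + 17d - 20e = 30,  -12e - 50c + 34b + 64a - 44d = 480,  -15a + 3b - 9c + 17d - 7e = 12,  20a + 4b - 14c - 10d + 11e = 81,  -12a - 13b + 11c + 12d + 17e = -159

Row-reduce:
R1 ← R1 / (-2).
R2 ← R2 − 64·R1.
R3 ← R3 + 15·R1.
R4 ← R4 − 20·R1.
R5 ← R5 + 12·R1.
R2 ← R2 / (-30).
R1 ← R1 − 1·R2.
R3 ← R3 − 18·R2.
R4 ← R4 + 16·R2.
R5 ← R5 + 1·R2.
R3 ← R3 / (156/5).
R1 ← R1 − 26/15·R3.
R2 ← R2 + 71/15·R3.
R4 ← R4 + 446/15·R3.
R5 ← R5 + 446/15·R3.
R4 ← R4 / (34597/468).
R1 ← R1 + 85/36·R4.
R2 ← R2 − 11309/936·R4.
R3 ← R3 − 1895/312·R4.
R5 ← R5 − 34597/468·R4.
Rank is 4 with 5 unknowns, leaving e free.

infinitely many solutions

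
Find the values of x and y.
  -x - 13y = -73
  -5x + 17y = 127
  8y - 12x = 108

Row-reduce the augmented matrix:
R1 ← R1 / (-1).
R2 ← R2 + 5·R1.
R3 ← R3 + 12·R1.
R2 ← R2 / (82).
R1 ← R1 − 13·R2.
R3 ← R3 − 164·R2.
R3 reduces to 0 = 0, so the extra equation is consistent.
Reading off the reduced rows gives x = -5, y = 6.

x = -5, y = 6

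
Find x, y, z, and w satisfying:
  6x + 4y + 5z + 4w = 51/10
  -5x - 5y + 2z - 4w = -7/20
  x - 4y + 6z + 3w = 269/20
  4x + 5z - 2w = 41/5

x = 9/4, y = -5/2, z = 0, w = 2/5

Row-reduce the augmented matrix:
R1 ← R1 / (6).
R2 ← R2 + 5·R1.
R3 ← R3 − 1·R1.
R4 ← R4 − 4·R1.
R2 ← R2 / (-5/3).
R1 ← R1 − 2/3·R2.
R3 ← R3 + 14/3·R2.
R4 ← R4 + 8/3·R2.
R3 ← R3 / (-121/10).
R1 ← R1 − 33/10·R3.
R2 ← R2 + 37/10·R3.
R4 ← R4 + 41/5·R3.
R4 ← R4 / (-780/121).
R1 ← R1 − 17/11·R4.
R2 ← R2 + 107/121·R4.
R3 ← R3 + 42/121·R4.
Reading off the reduced rows gives x = 9/4, y = -5/2, z = 0, w = 2/5.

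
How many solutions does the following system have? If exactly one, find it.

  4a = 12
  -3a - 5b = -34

Row-reduce the augmented matrix:
R1 ← R1 / (4).
R2 ← R2 + 3·R1.
R2 ← R2 / (-5).
Reading off the reduced rows gives a = 3, b = 5.

a = 3, b = 5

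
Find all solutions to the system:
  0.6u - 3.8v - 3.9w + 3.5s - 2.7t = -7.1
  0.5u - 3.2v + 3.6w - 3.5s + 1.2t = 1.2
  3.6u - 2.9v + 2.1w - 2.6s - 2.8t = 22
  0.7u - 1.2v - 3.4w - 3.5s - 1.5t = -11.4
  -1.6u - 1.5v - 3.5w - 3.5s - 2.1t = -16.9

u = 3, v = 2, w = 4, s = 1, t = -4

Row-reduce the augmented matrix:
R1 ← R1 / (3/5).
R2 ← R2 − 1/2·R1.
R3 ← R3 − 18/5·R1.
R4 ← R4 − 7/10·R1.
R5 ← R5 + 8/5·R1.
R2 ← R2 / (-1/30).
R1 ← R1 + 19/3·R2.
R3 ← R3 − 199/10·R2.
R4 ← R4 − 97/30·R2.
R5 ← R5 + 349/30·R2.
R3 ← R3 / (82299/20).
R1 ← R1 + 1308·R3.
R2 ← R2 + 411/2·R3.
R4 ← R4 − 3328/5·R3.
R5 ← R5 + 48091/20·R3.
R4 ← R4 / (-2696314/411495).
R1 ← R1 + 4507/27433·R4.
R2 ← R2 − 393/27433·R4.
R3 ← R3 + 77087/82299·R4.
R5 ← R5 + 5777161/822990·R4.
R5 ← R5 / (-163098871/53926280).
R1 ← R1 + 5790803/5392628·R5.
R2 ← R2 − 161549/5392628·R5.
R3 ← R3 − 1960719/5392628·R5.
R4 ← R4 + 807121/5392628·R5.
Reading off the reduced rows gives u = 3, v = 2, w = 4, s = 1, t = -4.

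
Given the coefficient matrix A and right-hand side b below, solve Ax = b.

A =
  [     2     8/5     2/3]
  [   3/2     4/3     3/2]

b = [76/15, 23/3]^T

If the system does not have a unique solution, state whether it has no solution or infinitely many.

infinitely many solutions

Row-reduce:
R1 ← R1 / (2).
R2 ← R2 − 3/2·R1.
R2 ← R2 / (2/15).
R1 ← R1 − 4/5·R2.
Rank is 2 with 3 unknowns, leaving x_3 free.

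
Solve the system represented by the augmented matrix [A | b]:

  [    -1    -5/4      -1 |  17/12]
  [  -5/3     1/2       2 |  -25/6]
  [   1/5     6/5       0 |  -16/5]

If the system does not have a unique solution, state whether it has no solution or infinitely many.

x_1 = 2, x_2 = -3, x_3 = 1/3

Row-reduce the augmented matrix:
R1 ← R1 / (-1).
R2 ← R2 + 5/3·R1.
R3 ← R3 − 1/5·R1.
R2 ← R2 / (31/12).
R1 ← R1 − 5/4·R2.
R3 ← R3 − 19/20·R2.
R3 ← R3 / (-48/31).
R1 ← R1 + 24/31·R3.
R2 ← R2 − 44/31·R3.
Reading off the reduced rows gives x_1 = 2, x_2 = -3, x_3 = 1/3.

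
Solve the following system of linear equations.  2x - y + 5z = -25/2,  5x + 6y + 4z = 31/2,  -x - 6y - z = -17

x = 3/2, y = 3, z = -5/2

Row-reduce the augmented matrix:
R1 ← R1 / (2).
R2 ← R2 − 5·R1.
R3 ← R3 + 1·R1.
R2 ← R2 / (17/2).
R1 ← R1 + 1/2·R2.
R3 ← R3 + 13/2·R2.
R3 ← R3 / (-5).
R1 ← R1 − 2·R3.
R2 ← R2 + 1·R3.
Reading off the reduced rows gives x = 3/2, y = 3, z = -5/2.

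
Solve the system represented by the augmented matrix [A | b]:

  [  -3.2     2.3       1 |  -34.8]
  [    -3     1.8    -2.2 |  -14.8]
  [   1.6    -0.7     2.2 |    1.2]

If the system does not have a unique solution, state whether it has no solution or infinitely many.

Row-reduce the augmented matrix:
R1 ← R1 / (-16/5).
R2 ← R2 + 3·R1.
R3 ← R3 − 8/5·R1.
R2 ← R2 / (-57/160).
R1 ← R1 + 23/32·R2.
R3 ← R3 − 9/20·R2.
R3 ← R3 / (-24/19).
R1 ← R1 − 343/57·R3.
R2 ← R2 − 502/57·R3.
Reading off the reduced rows gives x_1 = 5, x_2 = -6, x_3 = -5.

x_1 = 5, x_2 = -6, x_3 = -5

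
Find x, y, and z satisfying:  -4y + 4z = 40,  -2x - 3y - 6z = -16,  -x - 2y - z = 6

x = -4, y = -4, z = 6

Row-reduce the augmented matrix:
Swap R1 and R2.
R1 ← R1 / (-2).
R3 ← R3 + 1·R1.
R2 ← R2 / (-4).
R1 ← R1 − 3/2·R2.
R3 ← R3 + 1/2·R2.
R3 ← R3 / (3/2).
R1 ← R1 − 9/2·R3.
R2 ← R2 + 1·R3.
Reading off the reduced rows gives x = -4, y = -4, z = 6.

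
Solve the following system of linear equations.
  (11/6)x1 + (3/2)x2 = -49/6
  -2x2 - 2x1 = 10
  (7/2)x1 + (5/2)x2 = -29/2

x1 = -2, x2 = -3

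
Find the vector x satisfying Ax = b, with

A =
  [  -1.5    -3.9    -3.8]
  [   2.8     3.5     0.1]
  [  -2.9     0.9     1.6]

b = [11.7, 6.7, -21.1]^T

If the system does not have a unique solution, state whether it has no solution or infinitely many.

x_1 = 5, x_2 = -2, x_3 = -3

Row-reduce the augmented matrix:
R1 ← R1 / (-3/2).
R2 ← R2 − 14/5·R1.
R3 ← R3 + 29/10·R1.
R2 ← R2 / (-189/50).
R1 ← R1 − 13/5·R2.
R3 ← R3 − 211/25·R2.
R3 ← R3 / (-18904/2835).
R1 ← R1 + 1291/567·R3.
R2 ← R2 − 1049/567·R3.
Reading off the reduced rows gives x_1 = 5, x_2 = -2, x_3 = -3.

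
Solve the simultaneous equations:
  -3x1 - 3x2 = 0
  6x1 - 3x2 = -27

Row-reduce the augmented matrix:
R1 ← R1 / (-3).
R2 ← R2 − 6·R1.
R2 ← R2 / (-9).
R1 ← R1 − 1·R2.
Reading off the reduced rows gives x1 = -3, x2 = 3.

x1 = -3, x2 = 3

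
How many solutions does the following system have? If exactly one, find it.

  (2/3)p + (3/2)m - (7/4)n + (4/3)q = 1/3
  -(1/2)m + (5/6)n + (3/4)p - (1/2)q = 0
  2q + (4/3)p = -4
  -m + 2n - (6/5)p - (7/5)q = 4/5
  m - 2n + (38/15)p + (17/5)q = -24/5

Row-reduce the augmented matrix:
R1 ← R1 / (3/2).
R2 ← R2 + 1/2·R1.
R4 ← R4 + 1·R1.
R5 ← R5 − 1·R1.
R2 ← R2 / (1/4).
R1 ← R1 + 7/6·R2.
R4 ← R4 − 5/6·R2.
R5 ← R5 + 5/6·R2.
R3 ← R3 / (4/3).
R1 ← R1 − 269/54·R3.
R2 ← R2 − 35/9·R3.
R4 ← R4 + 1079/270·R3.
R5 ← R5 − 1439/270·R3.
R4 ← R4 / (3061/540).
R1 ← R1 + 739/108·R4.
R2 ← R2 + 109/18·R4.
R3 ← R3 − 3/2·R4.
R5 ← R5 + 3061/540·R4.
R5 reduces to 0 = 0, so the extra equation is consistent.
Reading off the reduced rows gives m = 2, n = 0, p = 0, q = -2.

m = 2, n = 0, p = 0, q = -2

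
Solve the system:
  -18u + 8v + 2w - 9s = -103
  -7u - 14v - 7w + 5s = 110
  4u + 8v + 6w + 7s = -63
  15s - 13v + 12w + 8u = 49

u = 2, v = -6, w = -5, s = 1

Row-reduce the augmented matrix:
R1 ← R1 / (-18).
R2 ← R2 + 7·R1.
R3 ← R3 − 4·R1.
R4 ← R4 − 8·R1.
R2 ← R2 / (-154/9).
R1 ← R1 + 4/9·R2.
R3 ← R3 − 88/9·R2.
R4 ← R4 + 85/9·R2.
R3 ← R3 / (2).
R1 ← R1 − 1/11·R3.
R2 ← R2 − 5/11·R3.
R4 ← R4 − 189/11·R3.
R4 ← R4 / (-24139/308).
R1 ← R1 + 13/77·R4.
R2 ← R2 + 843/308·R4.
R3 ← R3 − 69/14·R4.
Reading off the reduced rows gives u = 2, v = -6, w = -5, s = 1.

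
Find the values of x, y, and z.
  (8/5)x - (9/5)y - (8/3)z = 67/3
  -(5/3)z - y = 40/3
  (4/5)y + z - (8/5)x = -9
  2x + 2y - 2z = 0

Row-reduce the augmented matrix:
R1 ← R1 / (8/5).
R3 ← R3 + 8/5·R1.
R4 ← R4 − 2·R1.
R2 ← R2 / (-1).
R1 ← R1 + 9/8·R2.
R3 ← R3 + 1·R2.
R4 ← R4 − 17/4·R2.
Swap R3 and R4.
R3 ← R3 / (-23/4).
R1 ← R1 − 5/24·R3.
R2 ← R2 − 5/3·R3.
R4 reduces to 0 = 0, so the extra equation is consistent.
Reading off the reduced rows gives x = 0, y = -5, z = -5.

x = 0, y = -5, z = -5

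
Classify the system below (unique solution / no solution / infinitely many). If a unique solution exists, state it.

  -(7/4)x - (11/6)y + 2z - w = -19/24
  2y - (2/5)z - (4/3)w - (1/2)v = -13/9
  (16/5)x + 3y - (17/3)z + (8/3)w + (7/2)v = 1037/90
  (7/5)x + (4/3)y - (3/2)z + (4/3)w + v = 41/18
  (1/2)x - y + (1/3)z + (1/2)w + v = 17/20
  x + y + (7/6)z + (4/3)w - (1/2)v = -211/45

x = -3/2, y = -1/2, z = -2, w = 1/3, v = 8/5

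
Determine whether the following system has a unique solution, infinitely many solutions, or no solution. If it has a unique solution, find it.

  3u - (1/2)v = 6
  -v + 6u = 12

infinitely many solutions

Row-reduce:
R1 ← R1 / (3).
R2 ← R2 − 6·R1.
Rank is 1 with 2 unknowns, leaving v free.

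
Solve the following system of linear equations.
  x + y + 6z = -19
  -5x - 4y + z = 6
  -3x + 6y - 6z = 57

x = -5, y = 4, z = -3

Row-reduce the augmented matrix:
R2 ← R2 + 5·R1.
R3 ← R3 + 3·R1.
R1 ← R1 − 1·R2.
R3 ← R3 − 9·R2.
R3 ← R3 / (-267).
R1 ← R1 + 25·R3.
R2 ← R2 − 31·R3.
Reading off the reduced rows gives x = -5, y = 4, z = -3.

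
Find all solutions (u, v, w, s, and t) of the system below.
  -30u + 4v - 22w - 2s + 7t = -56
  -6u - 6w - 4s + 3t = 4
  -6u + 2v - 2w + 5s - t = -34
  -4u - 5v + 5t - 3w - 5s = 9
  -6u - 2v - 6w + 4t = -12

Row-reduce:
R1 ← R1 / (-30).
R2 ← R2 + 6·R1.
R3 ← R3 + 6·R1.
R4 ← R4 + 4·R1.
R5 ← R5 + 6·R1.
R2 ← R2 / (-4/5).
R1 ← R1 + 2/15·R2.
R3 ← R3 − 6/5·R2.
R4 ← R4 + 83/15·R2.
R5 ← R5 + 14/5·R2.
Swap R3 and R4.
R3 ← R3 / (11).
R1 ← R1 − 1·R3.
R2 ← R2 − 2·R3.
R5 ← R5 − 4·R3.
Swap R4 and R5.
R4 ← R4 / (17/3).
R1 ← R1 + 7/6·R4.
R2 ← R2 − 5/6·R4.
R3 ← R3 − 11/6·R4.
Rank is 4 with 5 unknowns, leaving t free.

infinitely many solutions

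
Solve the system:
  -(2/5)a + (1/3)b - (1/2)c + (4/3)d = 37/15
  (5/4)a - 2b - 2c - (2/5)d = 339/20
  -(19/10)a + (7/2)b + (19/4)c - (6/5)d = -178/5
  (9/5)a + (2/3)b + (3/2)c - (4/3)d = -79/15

no solution

Row-reduce:
R1 ← R1 / (-2/5).
R2 ← R2 − 5/4·R1.
R3 ← R3 + 19/10·R1.
R4 ← R4 − 9/5·R1.
R2 ← R2 / (-23/24).
R1 ← R1 + 5/6·R2.
R3 ← R3 − 23/12·R2.
R4 ← R4 − 13/6·R2.
Swap R3 and R4.
R3 ← R3 / (-405/46).
R1 ← R1 − 100/23·R3.
R2 ← R2 − 171/46·R3.
Row 4 reduces to 0 = 2, a contradiction. The system is inconsistent.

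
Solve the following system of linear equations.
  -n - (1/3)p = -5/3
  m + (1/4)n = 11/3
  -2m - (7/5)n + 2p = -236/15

m = 3, n = 8/3, p = -3

Row-reduce the augmented matrix:
Swap R1 and R2.
R3 ← R3 + 2·R1.
R2 ← R2 / (-1).
R1 ← R1 − 1/4·R2.
R3 ← R3 + 9/10·R2.
R3 ← R3 / (23/10).
R1 ← R1 + 1/12·R3.
R2 ← R2 − 1/3·R3.
Reading off the reduced rows gives m = 3, n = 8/3, p = -3.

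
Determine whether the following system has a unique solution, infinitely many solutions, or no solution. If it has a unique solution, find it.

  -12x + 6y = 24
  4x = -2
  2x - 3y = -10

Row-reduce the augmented matrix:
R1 ← R1 / (-12).
R2 ← R2 − 4·R1.
R3 ← R3 − 2·R1.
R2 ← R2 / (2).
R1 ← R1 + 1/2·R2.
R3 ← R3 + 2·R2.
R3 reduces to 0 = 0, so the extra equation is consistent.
Reading off the reduced rows gives x = -1/2, y = 3.

x = -1/2, y = 3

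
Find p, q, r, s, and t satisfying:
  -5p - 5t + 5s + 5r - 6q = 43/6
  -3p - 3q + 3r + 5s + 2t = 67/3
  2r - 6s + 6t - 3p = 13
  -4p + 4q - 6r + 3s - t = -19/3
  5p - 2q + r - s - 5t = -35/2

p = -2/3, q = -1/2, r = 3/2, s = 5/3, t = 3

Row-reduce the augmented matrix:
R1 ← R1 / (-5).
R2 ← R2 + 3·R1.
R3 ← R3 + 3·R1.
R4 ← R4 + 4·R1.
R5 ← R5 − 5·R1.
R2 ← R2 / (3/5).
R1 ← R1 − 6/5·R2.
R3 ← R3 − 18/5·R2.
R4 ← R4 − 44/5·R2.
R5 ← R5 + 8·R2.
R3 ← R3 / (-1).
R1 ← R1 + 1·R3.
R4 ← R4 + 10·R3.
R5 ← R5 − 6·R3.
R4 ← R4 / (539/3).
R1 ← R1 − 16·R4.
R2 ← R2 − 10/3·R4.
R3 ← R3 − 21·R4.
R5 ← R5 + 286/3·R4.
R5 ← R5 / (234/49).
R1 ← R1 + 236/539·R5.
R2 ← R2 − 3095/539·R5.
R3 ← R3 − 360/77·R5.
R4 ← R4 − 419/539·R5.
Reading off the reduced rows gives p = -2/3, q = -1/2, r = 3/2, s = 5/3, t = 3.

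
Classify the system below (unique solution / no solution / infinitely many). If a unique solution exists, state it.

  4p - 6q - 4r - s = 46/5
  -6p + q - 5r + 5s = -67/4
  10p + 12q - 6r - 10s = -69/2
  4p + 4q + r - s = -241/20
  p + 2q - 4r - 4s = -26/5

Row-reduce the augmented matrix:
R1 ← R1 / (4).
R2 ← R2 + 6·R1.
R3 ← R3 − 10·R1.
R4 ← R4 − 4·R1.
R5 ← R5 − 1·R1.
R2 ← R2 / (-8).
R1 ← R1 + 3/2·R2.
R3 ← R3 − 27·R2.
R4 ← R4 − 10·R2.
R5 ← R5 − 7/2·R2.
R3 ← R3 / (-265/8).
R1 ← R1 − 17/16·R3.
R2 ← R2 − 11/8·R3.
R4 ← R4 + 35/4·R3.
R5 ← R5 + 125/16·R3.
R4 ← R4 / (343/106).
R1 ← R1 + 407/530·R4.
R2 ← R2 + 137/530·R4.
R3 ← R3 + 69/530·R4.
R5 ← R5 + 343/106·R4.
R5 reduces to 0 = 0, so the extra equation is consistent.
Reading off the reduced rows gives p = -1, q = -3, r = 7/4, s = -11/5.

p = -1, q = -3, r = 7/4, s = -11/5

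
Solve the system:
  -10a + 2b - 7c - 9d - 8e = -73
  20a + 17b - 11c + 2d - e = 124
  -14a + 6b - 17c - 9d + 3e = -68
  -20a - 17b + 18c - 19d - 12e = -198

infinitely many solutions

Row-reduce:
R1 ← R1 / (-10).
R2 ← R2 − 20·R1.
R3 ← R3 + 14·R1.
R4 ← R4 + 20·R1.
R2 ← R2 / (21).
R1 ← R1 + 1/5·R2.
R3 ← R3 − 16/5·R2.
R4 ← R4 + 21·R2.
R3 ← R3 / (-356/105).
R1 ← R1 − 97/210·R3.
R2 ← R2 + 25/21·R3.
R4 ← R4 − 7·R3.
R4 ← R4 / (-807/178).
R1 ← R1 − 559/356·R4.
R2 ← R2 + 513/178·R4.
R3 ← R3 + 317/178·R4.
Rank is 4 with 5 unknowns, leaving e free.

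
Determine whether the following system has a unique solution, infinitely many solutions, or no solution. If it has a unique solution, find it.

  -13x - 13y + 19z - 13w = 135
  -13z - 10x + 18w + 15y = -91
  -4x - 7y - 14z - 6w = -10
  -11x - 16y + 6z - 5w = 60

Row-reduce the augmented matrix:
R1 ← R1 / (-13).
R2 ← R2 + 10·R1.
R3 ← R3 + 4·R1.
R4 ← R4 + 11·R1.
R2 ← R2 / (25).
R1 ← R1 − 1·R2.
R3 ← R3 + 3·R2.
R4 ← R4 + 5·R2.
R3 ← R3 / (-579/25).
R1 ← R1 + 116/325·R3.
R2 ← R2 + 359/325·R3.
R4 ← R4 + 78/5·R3.
R4 ← R4 / (2062/193).
R1 ← R1 + 1061/7527·R4.
R2 ← R2 − 7942/7527·R4.
R3 ← R3 + 34/579·R4.
Reading off the reduced rows gives x = -2, y = 0, z = 3, w = -4.

x = -2, y = 0, z = 3, w = -4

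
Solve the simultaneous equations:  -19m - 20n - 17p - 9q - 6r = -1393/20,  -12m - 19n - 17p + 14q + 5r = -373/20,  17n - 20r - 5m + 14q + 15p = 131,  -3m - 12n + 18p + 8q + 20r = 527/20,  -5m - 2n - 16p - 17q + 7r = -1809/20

Row-reduce the augmented matrix:
R1 ← R1 / (-19).
R2 ← R2 + 12·R1.
R3 ← R3 + 5·R1.
R4 ← R4 + 3·R1.
R5 ← R5 + 5·R1.
R2 ← R2 / (-121/19).
R1 ← R1 − 20/19·R2.
R3 ← R3 − 423/19·R2.
R4 ← R4 + 168/19·R2.
R5 ← R5 − 62/19·R2.
R3 ← R3 / (-293/121).
R1 ← R1 + 17/121·R3.
R2 ← R2 − 119/121·R3.
R4 ← R4 − 3555/121·R3.
R5 ← R5 + 1783/121·R3.
R4 ← R4 / (297574/293).
R1 ← R1 + 356/293·R4.
R2 ← R2 − 9231/293·R4.
R3 ← R3 + 10307/293·R4.
R5 ← R5 + 153211/293·R4.
R5 ← R5 / (5824499/297574).
R1 ← R1 − 185045/148787·R5.
R2 ← R2 + 382423/297574·R5.
R3 ← R3 − 116789/297574·R5.
R4 ← R4 − 46309/297574·R5.
Reading off the reduced rows gives m = -5/4, n = 7/4, p = 11/5, q = 3, r = -1.

m = -5/4, n = 7/4, p = 11/5, q = 3, r = -1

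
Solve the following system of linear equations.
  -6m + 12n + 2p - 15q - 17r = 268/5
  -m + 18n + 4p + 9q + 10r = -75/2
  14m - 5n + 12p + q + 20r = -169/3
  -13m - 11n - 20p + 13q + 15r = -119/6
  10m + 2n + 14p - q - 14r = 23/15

Row-reduce the augmented matrix:
R1 ← R1 / (-6).
R2 ← R2 + 1·R1.
R3 ← R3 − 14·R1.
R4 ← R4 + 13·R1.
R5 ← R5 − 10·R1.
R2 ← R2 / (16).
R1 ← R1 + 2·R2.
R3 ← R3 − 23·R2.
R4 ← R4 + 37·R2.
R5 ← R5 − 22·R2.
R3 ← R3 / (547/48).
R1 ← R1 − 1/8·R3.
R2 ← R2 − 11/48·R3.
R4 ← R4 + 761/48·R3.
R5 ← R5 − 295/24·R3.
R4 ← R4 / (981/547).
R1 ← R1 − 2457/547·R4.
R2 ← R2 − 949/547·R4.
R3 ← R3 + 4851/1094·R4.
R5 ← R5 − 6942/547·R4.
R5 ← R5 / (-72083/327).
R1 ← R1 + 7247/109·R5.
R2 ← R2 + 25493/981·R5.
R3 ← R3 − 7312/109·R5.
R4 ← R4 − 15581/981·R5.
Reading off the reduced rows gives m = 3/2, n = 2/3, p = -3, q = -2, r = -9/5.

m = 3/2, n = 2/3, p = -3, q = -2, r = -9/5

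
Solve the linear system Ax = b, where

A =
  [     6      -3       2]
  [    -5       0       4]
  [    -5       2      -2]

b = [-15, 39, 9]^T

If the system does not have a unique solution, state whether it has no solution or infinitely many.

x_1 = -3, x_2 = 3, x_3 = 6

Row-reduce the augmented matrix:
R1 ← R1 / (6).
R2 ← R2 + 5·R1.
R3 ← R3 + 5·R1.
R2 ← R2 / (-5/2).
R1 ← R1 + 1/2·R2.
R3 ← R3 + 1/2·R2.
R3 ← R3 / (-22/15).
R1 ← R1 + 4/5·R3.
R2 ← R2 + 34/15·R3.
Reading off the reduced rows gives x_1 = -3, x_2 = 3, x_3 = 6.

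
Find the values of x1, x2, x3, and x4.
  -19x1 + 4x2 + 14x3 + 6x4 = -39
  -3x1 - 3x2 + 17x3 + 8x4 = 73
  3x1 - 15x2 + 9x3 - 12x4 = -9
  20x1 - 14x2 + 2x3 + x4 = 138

Row-reduce the augmented matrix:
R1 ← R1 / (-19).
R2 ← R2 + 3·R1.
R3 ← R3 − 3·R1.
R4 ← R4 − 20·R1.
R2 ← R2 / (-69/19).
R1 ← R1 + 4/19·R2.
R3 ← R3 + 273/19·R2.
R4 ← R4 + 186/19·R2.
R3 ← R3 / (-1088/23).
R1 ← R1 + 110/69·R3.
R2 ← R2 + 281/69·R3.
R4 ← R4 + 532/23·R3.
R4 ← R4 / (125/17).
R1 ← R1 − 10/17·R4.
R2 ← R2 − 24/17·R4.
R3 ← R3 − 14/17·R4.
Reading off the reduced rows gives x1 = 5, x2 = -2, x3 = 2, x4 = 6.

x1 = 5, x2 = -2, x3 = 2, x4 = 6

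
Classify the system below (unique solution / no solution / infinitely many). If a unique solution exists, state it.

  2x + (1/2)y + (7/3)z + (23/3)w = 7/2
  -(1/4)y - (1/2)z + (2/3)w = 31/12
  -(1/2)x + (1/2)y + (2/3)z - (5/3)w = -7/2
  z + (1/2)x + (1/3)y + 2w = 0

infinitely many solutions

Row-reduce:
R1 ← R1 / (2).
R3 ← R3 + 1/2·R1.
R4 ← R4 − 1/2·R1.
R2 ← R2 / (-1/4).
R1 ← R1 − 1/4·R2.
R3 ← R3 − 5/8·R2.
R4 ← R4 − 5/24·R2.
R3 ← R3 / (23/12).
R1 ← R1 − 9/2·R3.
R2 ← R2 + 8/3·R3.
R4 ← R4 − 23/36·R3.
Rank is 3 with 4 unknowns, leaving z free.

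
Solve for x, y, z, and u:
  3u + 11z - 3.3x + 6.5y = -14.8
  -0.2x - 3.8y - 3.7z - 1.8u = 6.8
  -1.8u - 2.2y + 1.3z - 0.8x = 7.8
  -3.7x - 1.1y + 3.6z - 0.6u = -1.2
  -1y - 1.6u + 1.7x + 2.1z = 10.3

x = 1, y = 1, z = 0, u = -6

Row-reduce the augmented matrix:
R1 ← R1 / (-33/10).
R2 ← R2 + 1/5·R1.
R3 ← R3 + 4/5·R1.
R4 ← R4 + 37/10·R1.
R5 ← R5 − 17/10·R1.
R2 ← R2 / (-692/165).
R1 ← R1 + 65/33·R2.
R3 ← R3 + 623/165·R2.
R4 ← R4 + 1384/165·R2.
R5 ← R5 − 155/66·R2.
R3 ← R3 / (17747/6920).
R1 ← R1 + 1775/1384·R3.
R2 ← R2 − 1441/1384·R3.
R5 ← R5 − 73649/13840·R3.
Swap R4 and R5.
R4 ← R4 / (6700/17747).
R1 ← R1 + 6210/17747·R4.
R2 ← R2 − 13740/17747·R4.
R3 ← R3 + 5142/17747·R4.
R5 reduces to 0 = 0, so the extra equation is consistent.
Reading off the reduced rows gives x = 1, y = 1, z = 0, u = -6.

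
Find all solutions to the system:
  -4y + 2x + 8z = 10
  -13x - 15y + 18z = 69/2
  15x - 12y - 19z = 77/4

Row-reduce the augmented matrix:
R1 ← R1 / (2).
R2 ← R2 + 13·R1.
R3 ← R3 − 15·R1.
R2 ← R2 / (-41).
R1 ← R1 + 2·R2.
R3 ← R3 − 18·R2.
R3 ← R3 / (-1979/41).
R1 ← R1 − 24/41·R3.
R2 ← R2 + 70/41·R3.
Reading off the reduced rows gives x = 0, y = -2, z = 1/4.

x = 0, y = -2, z = 1/4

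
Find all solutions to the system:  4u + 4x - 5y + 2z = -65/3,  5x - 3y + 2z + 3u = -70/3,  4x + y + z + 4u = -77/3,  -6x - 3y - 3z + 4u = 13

Row-reduce the augmented matrix:
R1 ← R1 / (4).
R2 ← R2 − 5·R1.
R3 ← R3 − 4·R1.
R4 ← R4 + 6·R1.
R2 ← R2 / (13/4).
R1 ← R1 + 5/4·R2.
R3 ← R3 − 6·R2.
R4 ← R4 + 21/2·R2.
R3 ← R3 / (-1/13).
R1 ← R1 − 4/13·R3.
R2 ← R2 + 2/13·R3.
R4 ← R4 + 21/13·R3.
R4 ← R4 / (-74).
R1 ← R1 − 15·R4.
R2 ← R2 + 8·R4.
R3 ← R3 + 48·R4.
Reading off the reduced rows gives x = -8/3, y = -1, z = -2, u = -3.

x = -8/3, y = -1, z = -2, u = -3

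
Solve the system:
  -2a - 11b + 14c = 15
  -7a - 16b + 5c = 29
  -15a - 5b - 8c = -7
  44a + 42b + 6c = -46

no solution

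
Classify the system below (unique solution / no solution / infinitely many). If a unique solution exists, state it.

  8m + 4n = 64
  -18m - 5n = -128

Row-reduce the augmented matrix:
R1 ← R1 / (8).
R2 ← R2 + 18·R1.
R2 ← R2 / (4).
R1 ← R1 − 1/2·R2.
Reading off the reduced rows gives m = 6, n = 4.

m = 6, n = 4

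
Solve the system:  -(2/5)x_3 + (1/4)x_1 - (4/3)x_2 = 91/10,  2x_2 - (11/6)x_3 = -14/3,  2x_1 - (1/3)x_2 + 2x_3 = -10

x_1 = -2, x_2 = -6, x_3 = -4

Row-reduce the augmented matrix:
R1 ← R1 / (1/4).
R3 ← R3 − 2·R1.
R2 ← R2 / (2).
R1 ← R1 + 16/3·R2.
R3 ← R3 − 31/3·R2.
R3 ← R3 / (2641/180).
R1 ← R1 + 292/45·R3.
R2 ← R2 + 11/12·R3.
Reading off the reduced rows gives x_1 = -2, x_2 = -6, x_3 = -4.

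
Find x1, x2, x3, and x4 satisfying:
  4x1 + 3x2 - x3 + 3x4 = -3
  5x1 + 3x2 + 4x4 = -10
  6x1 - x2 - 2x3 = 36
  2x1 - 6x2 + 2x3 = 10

x1 = 4, x2 = -2, x3 = -5, x4 = -6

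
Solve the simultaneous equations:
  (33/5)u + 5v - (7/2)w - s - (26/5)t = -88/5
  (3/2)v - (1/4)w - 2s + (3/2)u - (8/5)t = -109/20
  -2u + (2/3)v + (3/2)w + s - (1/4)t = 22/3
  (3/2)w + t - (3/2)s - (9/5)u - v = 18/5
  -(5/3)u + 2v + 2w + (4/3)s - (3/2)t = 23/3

Row-reduce:
R1 ← R1 / (33/5).
R2 ← R2 − 3/2·R1.
R3 ← R3 + 2·R1.
R4 ← R4 + 9/5·R1.
R5 ← R5 + 5/3·R1.
R2 ← R2 / (4/11).
R1 ← R1 − 25/33·R2.
R3 ← R3 − 24/11·R2.
R4 ← R4 − 4/11·R2.
R5 ← R5 − 323/99·R2.
R3 ← R3 / (-17/6).
R1 ← R1 + 5/3·R3.
R2 ← R2 − 3/2·R3.
R5 ← R5 + 34/9·R3.
Swap R4 and R5.
R4 ← R4 / (15/8).
R1 ← R1 + 25/8·R4.
R2 ← R2 − 9/8·R4.
R3 ← R3 + 4·R4.
Row 5 reduces to 0 = 1/4, a contradiction. The system is inconsistent.

no solution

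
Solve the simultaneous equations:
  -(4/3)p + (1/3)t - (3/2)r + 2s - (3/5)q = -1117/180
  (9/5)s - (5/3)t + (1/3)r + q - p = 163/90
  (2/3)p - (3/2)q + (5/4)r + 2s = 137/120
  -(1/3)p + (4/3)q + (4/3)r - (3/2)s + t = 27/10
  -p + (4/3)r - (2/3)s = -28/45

p = 12/5, q = 2, r = 3/2, s = 1/3, t = -2/3

Row-reduce the augmented matrix:
R1 ← R1 / (-4/3).
R2 ← R2 + 1·R1.
R3 ← R3 − 2/3·R1.
R4 ← R4 + 1/3·R1.
R5 ← R5 + 1·R1.
R2 ← R2 / (29/20).
R1 ← R1 − 9/20·R2.
R3 ← R3 + 9/5·R2.
R4 ← R4 − 89/60·R2.
R5 ← R5 − 9/20·R2.
R3 ← R3 / (67/29).
R1 ← R1 − 39/58·R3.
R2 ← R2 − 175/174·R3.
R4 ← R4 − 113/522·R3.
R5 ← R5 − 349/174·R3.
R4 ← R4 / (-2636/1005).
R1 ← R1 + 345/134·R4.
R2 ← R2 + 169/134·R4.
R3 ← R3 − 489/335·R4.
R5 ← R5 + 10427/2010·R4.
R5 ← R5 / (-2183681/569376).
R1 ← R1 + 129005/63264·R5.
R2 ← R2 + 116525/63264·R5.
R3 ← R3 − 8003/10544·R5.
R4 ← R4 + 111605/94896·R5.
Reading off the reduced rows gives p = 12/5, q = 2, r = 3/2, s = 1/3, t = -2/3.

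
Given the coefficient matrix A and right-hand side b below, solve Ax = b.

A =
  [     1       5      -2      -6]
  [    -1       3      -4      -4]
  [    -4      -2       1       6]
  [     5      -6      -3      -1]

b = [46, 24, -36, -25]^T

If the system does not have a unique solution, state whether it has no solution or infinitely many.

x_1 = 0, x_2 = 4, x_3 = 2, x_4 = -5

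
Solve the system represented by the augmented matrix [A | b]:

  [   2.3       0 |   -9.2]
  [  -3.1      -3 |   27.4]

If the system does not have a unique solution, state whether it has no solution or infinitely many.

x_1 = -4, x_2 = -5

Row-reduce the augmented matrix:
R1 ← R1 / (23/10).
R2 ← R2 + 31/10·R1.
R2 ← R2 / (-3).
Reading off the reduced rows gives x_1 = -4, x_2 = -5.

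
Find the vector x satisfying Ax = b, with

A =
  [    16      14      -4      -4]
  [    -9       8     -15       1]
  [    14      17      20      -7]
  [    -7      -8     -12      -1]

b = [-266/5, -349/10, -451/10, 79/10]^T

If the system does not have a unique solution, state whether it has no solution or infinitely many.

x_1 = 0, x_2 = -14/5, x_3 = 1, x_4 = 5/2

Row-reduce the augmented matrix:
R1 ← R1 / (16).
R2 ← R2 + 9·R1.
R3 ← R3 − 14·R1.
R4 ← R4 + 7·R1.
R2 ← R2 / (127/8).
R1 ← R1 − 7/8·R2.
R3 ← R3 − 19/4·R2.
R4 ← R4 + 15/8·R2.
R3 ← R3 / (3640/127).
R1 ← R1 − 89/127·R3.
R2 ← R2 + 138/127·R3.
R4 ← R4 + 2005/127·R3.
R4 ← R4 / (-3363/728).
R1 ← R1 + 381/3640·R4.
R2 ← R2 + 359/1820·R4.
R3 ← R3 + 397/3640·R4.
Reading off the reduced rows gives x_1 = 0, x_2 = -14/5, x_3 = 1, x_4 = 5/2.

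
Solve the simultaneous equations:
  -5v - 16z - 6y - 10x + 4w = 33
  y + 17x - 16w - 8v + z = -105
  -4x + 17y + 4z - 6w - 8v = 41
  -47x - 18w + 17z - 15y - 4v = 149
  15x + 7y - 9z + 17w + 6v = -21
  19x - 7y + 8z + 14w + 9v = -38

Row-reduce:
R1 ← R1 / (-10).
R2 ← R2 − 17·R1.
R3 ← R3 + 4·R1.
R4 ← R4 + 47·R1.
R5 ← R5 − 15·R1.
R6 ← R6 − 19·R1.
R2 ← R2 / (-46/5).
R1 ← R1 − 3/5·R2.
R3 ← R3 − 97/5·R2.
R4 ← R4 − 66/5·R2.
R5 ← R5 + 2·R2.
R6 ← R6 + 92/5·R2.
R3 ← R3 / (-2063/46).
R1 ← R1 + 5/46·R3.
R2 ← R2 − 131/46·R3.
R4 ← R4 − 1256/23·R3.
R5 ← R5 + 628/23·R3.
R6 ← R6 − 30·R3.
R4 ← R4 / (-170974/2063).
R1 ← R1 + 1928/2063·R4.
R2 ← R2 + 1474/2063·R4.
R3 ← R3 − 1242/2063·R4.
R5 ← R5 − 85487/2063·R4.
R6 ← R6 − 45260/2063·R4.
Swap R5 and R6.
R5 ← R5 / (-1545935/170974).
R1 ← R1 − 22223/170974·R5.
R2 ← R2 + 28440/85487·R5.
R3 ← R3 − 88641/170974·R5.
R4 ← R4 − 55542/85487·R5.
Row 6 reduces to 0 = 1, a contradiction. The system is inconsistent.

no solution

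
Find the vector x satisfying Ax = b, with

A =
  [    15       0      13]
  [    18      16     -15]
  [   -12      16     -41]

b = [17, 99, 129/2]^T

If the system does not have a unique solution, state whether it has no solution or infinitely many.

Row-reduce:
R1 ← R1 / (15).
R2 ← R2 − 18·R1.
R3 ← R3 + 12·R1.
R2 ← R2 / (16).
R3 ← R3 − 16·R2.
Row 3 reduces to 0 = -1/2, a contradiction. The system is inconsistent.

no solution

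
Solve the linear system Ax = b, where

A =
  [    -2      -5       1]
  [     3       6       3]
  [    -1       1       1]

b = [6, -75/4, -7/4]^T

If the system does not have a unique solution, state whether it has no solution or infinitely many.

Row-reduce the augmented matrix:
R1 ← R1 / (-2).
R2 ← R2 − 3·R1.
R3 ← R3 + 1·R1.
R2 ← R2 / (-3/2).
R1 ← R1 − 5/2·R2.
R3 ← R3 − 7/2·R2.
R3 ← R3 / (11).
R1 ← R1 − 7·R3.
R2 ← R2 + 3·R3.
Reading off the reduced rows gives x_1 = -7/4, x_2 = -1, x_3 = -5/2.

x_1 = -7/4, x_2 = -1, x_3 = -5/2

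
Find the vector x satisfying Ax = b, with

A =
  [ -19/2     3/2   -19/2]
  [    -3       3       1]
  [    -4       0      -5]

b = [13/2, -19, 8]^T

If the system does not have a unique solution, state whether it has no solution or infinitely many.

Row-reduce:
R1 ← R1 / (-19/2).
R2 ← R2 + 3·R1.
R3 ← R3 + 4·R1.
R2 ← R2 / (48/19).
R1 ← R1 + 3/19·R2.
R3 ← R3 + 12/19·R2.
Rank is 2 with 3 unknowns, leaving x_3 free.

infinitely many solutions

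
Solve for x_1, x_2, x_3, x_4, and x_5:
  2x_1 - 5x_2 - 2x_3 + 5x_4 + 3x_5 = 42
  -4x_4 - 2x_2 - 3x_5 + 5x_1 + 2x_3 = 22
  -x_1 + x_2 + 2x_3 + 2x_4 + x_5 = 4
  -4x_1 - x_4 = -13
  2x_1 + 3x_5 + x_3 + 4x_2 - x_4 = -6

Row-reduce the augmented matrix:
R1 ← R1 / (2).
R2 ← R2 − 5·R1.
R3 ← R3 + 1·R1.
R4 ← R4 + 4·R1.
R5 ← R5 − 2·R1.
R2 ← R2 / (21/2).
R1 ← R1 + 5/2·R2.
R3 ← R3 + 3/2·R2.
R4 ← R4 + 10·R2.
R5 ← R5 − 9·R2.
R3 ← R3 / (2).
R1 ← R1 − 2/3·R3.
R2 ← R2 − 2/3·R3.
R4 ← R4 − 8/3·R3.
R5 ← R5 + 3·R3.
R4 ← R4 / (-67/7).
R1 ← R1 + 15/7·R4.
R2 ← R2 + 16/7·R4.
R3 ← R3 − 15/14·R4.
R5 ← R5 − 159/14·R4.
R5 ← R5 / (559/134).
R1 ← R1 + 28/201·R5.
R2 ← R2 + 4/67·R5.
R3 ← R3 + 13/134·R5.
R4 ← R4 − 112/201·R5.
Reading off the reduced rows gives x_1 = 3, x_2 = -6, x_3 = 4, x_4 = 1, x_5 = 3.

x_1 = 3, x_2 = -6, x_3 = 4, x_4 = 1, x_5 = 3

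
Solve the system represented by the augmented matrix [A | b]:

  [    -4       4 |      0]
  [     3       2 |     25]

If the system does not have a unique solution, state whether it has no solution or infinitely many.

x_1 = 5, x_2 = 5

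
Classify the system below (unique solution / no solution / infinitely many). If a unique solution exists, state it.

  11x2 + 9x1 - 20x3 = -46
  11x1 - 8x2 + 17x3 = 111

Row-reduce:
R1 ← R1 / (9).
R2 ← R2 − 11·R1.
R2 ← R2 / (-193/9).
R1 ← R1 − 11/9·R2.
Rank is 2 with 3 unknowns, leaving x3 free.

infinitely many solutions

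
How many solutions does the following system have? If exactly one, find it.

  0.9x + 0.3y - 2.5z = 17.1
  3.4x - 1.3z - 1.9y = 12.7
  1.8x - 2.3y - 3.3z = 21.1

x = 2, y = 1, z = -6

Row-reduce the augmented matrix:
R1 ← R1 / (9/10).
R2 ← R2 − 17/5·R1.
R3 ← R3 − 9/5·R1.
R2 ← R2 / (-91/30).
R1 ← R1 − 1/3·R2.
R3 ← R3 + 29/10·R2.
R3 ← R3 / (-8308/1365).
R1 ← R1 + 514/273·R3.
R2 ← R2 + 733/273·R3.
Reading off the reduced rows gives x = 2, y = 1, z = -6.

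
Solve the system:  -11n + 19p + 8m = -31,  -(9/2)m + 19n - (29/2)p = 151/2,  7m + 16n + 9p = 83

no solution

Row-reduce:
R1 ← R1 / (8).
R2 ← R2 + 9/2·R1.
R3 ← R3 − 7·R1.
R2 ← R2 / (205/16).
R1 ← R1 + 11/8·R2.
R3 ← R3 − 205/8·R2.
Row 3 reduces to 0 = -6, a contradiction. The system is inconsistent.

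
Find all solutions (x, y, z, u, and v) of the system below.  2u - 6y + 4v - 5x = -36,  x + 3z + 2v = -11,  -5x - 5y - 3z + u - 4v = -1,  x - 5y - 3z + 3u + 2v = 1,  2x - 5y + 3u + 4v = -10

infinitely many solutions

Row-reduce:
R1 ← R1 / (-5).
R2 ← R2 − 1·R1.
R3 ← R3 + 5·R1.
R4 ← R4 − 1·R1.
R5 ← R5 − 2·R1.
R2 ← R2 / (-6/5).
R1 ← R1 − 6/5·R2.
R3 ← R3 − 1·R2.
R4 ← R4 + 31/5·R2.
R5 ← R5 + 37/5·R2.
R3 ← R3 / (-1/2).
R1 ← R1 − 3·R3.
R2 ← R2 + 5/2·R3.
R4 ← R4 + 37/2·R3.
R5 ← R5 + 37/2·R3.
R4 ← R4 / (26).
R1 ← R1 + 4·R4.
R2 ← R2 − 3·R4.
R3 ← R3 − 4/3·R4.
R5 ← R5 − 26·R4.
Rank is 4 with 5 unknowns, leaving v free.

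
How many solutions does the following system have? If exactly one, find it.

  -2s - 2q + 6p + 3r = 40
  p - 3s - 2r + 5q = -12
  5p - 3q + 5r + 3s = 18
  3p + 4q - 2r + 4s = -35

Row-reduce the augmented matrix:
R1 ← R1 / (6).
R2 ← R2 − 1·R1.
R3 ← R3 − 5·R1.
R4 ← R4 − 3·R1.
R2 ← R2 / (16/3).
R1 ← R1 + 1/3·R2.
R3 ← R3 + 4/3·R2.
R4 ← R4 − 5·R2.
R3 ← R3 / (15/8).
R1 ← R1 − 11/32·R3.
R2 ← R2 + 15/32·R3.
R4 ← R4 + 37/32·R3.
R4 ← R4 / (299/30).
R1 ← R1 + 37/30·R4.
R2 ← R2 − 1/2·R4.
R3 ← R3 − 32/15·R4.
Reading off the reduced rows gives p = 3, q = -6, r = 0, s = -5.

p = 3, q = -6, r = 0, s = -5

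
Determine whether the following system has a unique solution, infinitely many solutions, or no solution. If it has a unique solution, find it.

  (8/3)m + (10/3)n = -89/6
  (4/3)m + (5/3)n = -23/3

no solution

Row-reduce:
R1 ← R1 / (8/3).
R2 ← R2 − 4/3·R1.
Row 2 reduces to 0 = -1/4, a contradiction. The system is inconsistent.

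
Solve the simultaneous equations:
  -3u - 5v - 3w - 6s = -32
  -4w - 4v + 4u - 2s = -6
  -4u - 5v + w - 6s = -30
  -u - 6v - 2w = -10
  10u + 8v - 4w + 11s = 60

no solution

Row-reduce:
R1 ← R1 / (-3).
R2 ← R2 − 4·R1.
R3 ← R3 + 4·R1.
R4 ← R4 + 1·R1.
R5 ← R5 − 10·R1.
R2 ← R2 / (-32/3).
R1 ← R1 − 5/3·R2.
R3 ← R3 − 5/3·R2.
R4 ← R4 + 13/3·R2.
R5 ← R5 + 26/3·R2.
R3 ← R3 / (15/4).
R1 ← R1 + 1/4·R3.
R2 ← R2 − 3/4·R3.
R4 ← R4 − 9/4·R3.
R5 ← R5 + 15/2·R3.
R4 ← R4 / (29/5).
R1 ← R1 − 7/15·R4.
R2 ← R2 − 17/20·R4.
R3 ← R3 − 7/60·R4.
Row 5 reduces to 0 = 3, a contradiction. The system is inconsistent.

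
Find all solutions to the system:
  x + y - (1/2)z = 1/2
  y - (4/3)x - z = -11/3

infinitely many solutions

Row-reduce:
R2 ← R2 + 4/3·R1.
R2 ← R2 / (7/3).
R1 ← R1 − 1·R2.
Rank is 2 with 3 unknowns, leaving z free.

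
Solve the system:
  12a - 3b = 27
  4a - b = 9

infinitely many solutions

Row-reduce:
R1 ← R1 / (12).
R2 ← R2 − 4·R1.
Rank is 1 with 2 unknowns, leaving b free.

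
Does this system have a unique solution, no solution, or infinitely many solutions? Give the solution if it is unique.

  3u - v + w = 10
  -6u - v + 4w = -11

Row-reduce:
R1 ← R1 / (3).
R2 ← R2 + 6·R1.
R2 ← R2 / (-3).
R1 ← R1 + 1/3·R2.
Rank is 2 with 3 unknowns, leaving w free.

infinitely many solutions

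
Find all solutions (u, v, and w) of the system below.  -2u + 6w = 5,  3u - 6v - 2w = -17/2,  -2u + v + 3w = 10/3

u = 1/2, v = 4/3, w = 1

Row-reduce the augmented matrix:
R1 ← R1 / (-2).
R2 ← R2 − 3·R1.
R3 ← R3 + 2·R1.
R2 ← R2 / (-6).
R3 ← R3 − 1·R2.
R3 ← R3 / (-11/6).
R1 ← R1 + 3·R3.
R2 ← R2 + 7/6·R3.
Reading off the reduced rows gives u = 1/2, v = 4/3, w = 1.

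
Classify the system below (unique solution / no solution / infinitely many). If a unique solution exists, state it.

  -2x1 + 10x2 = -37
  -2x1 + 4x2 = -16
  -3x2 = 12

no solution

Row-reduce:
R1 ← R1 / (-2).
R2 ← R2 + 2·R1.
R2 ← R2 / (-6).
R1 ← R1 + 5·R2.
R3 ← R3 + 3·R2.
Row 3 reduces to 0 = 3/2, a contradiction. The system is inconsistent.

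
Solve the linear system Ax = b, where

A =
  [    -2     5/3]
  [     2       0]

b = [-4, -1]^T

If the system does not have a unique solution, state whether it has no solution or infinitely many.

x_1 = -1/2, x_2 = -3

Row-reduce the augmented matrix:
R1 ← R1 / (-2).
R2 ← R2 − 2·R1.
R2 ← R2 / (5/3).
R1 ← R1 + 5/6·R2.
Reading off the reduced rows gives x_1 = -1/2, x_2 = -3.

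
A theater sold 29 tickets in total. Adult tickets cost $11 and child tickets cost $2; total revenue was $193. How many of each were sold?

Let a = adult tickets, c = child tickets.
  a + c = 29
  11a + 2c = 193
Row-reduce the augmented matrix:
R2 ← R2 − 11·R1.
R2 ← R2 / (-9).
R1 ← R1 − 1·R2.
Reading off the reduced rows gives a = 15, c = 14.

adult tickets: 15, child tickets: 14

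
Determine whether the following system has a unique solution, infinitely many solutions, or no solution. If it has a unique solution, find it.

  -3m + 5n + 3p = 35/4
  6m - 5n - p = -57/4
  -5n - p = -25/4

Row-reduce the augmented matrix:
R1 ← R1 / (-3).
R2 ← R2 − 6·R1.
R2 ← R2 / (5).
R1 ← R1 + 5/3·R2.
R3 ← R3 + 5·R2.
R3 ← R3 / (4).
R1 ← R1 − 2/3·R3.
R2 ← R2 − 1·R3.
Reading off the reduced rows gives m = -4/3, n = 7/5, p = -3/4.

m = -4/3, n = 7/5, p = -3/4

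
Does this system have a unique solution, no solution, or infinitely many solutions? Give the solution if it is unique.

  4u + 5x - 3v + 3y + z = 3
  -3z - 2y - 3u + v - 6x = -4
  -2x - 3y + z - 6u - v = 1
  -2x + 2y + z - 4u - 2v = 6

Row-reduce:
R1 ← R1 / (5).
R2 ← R2 + 6·R1.
R3 ← R3 + 2·R1.
R4 ← R4 + 2·R1.
R2 ← R2 / (8/5).
R1 ← R1 − 3/5·R2.
R3 ← R3 + 9/5·R2.
R4 ← R4 − 16/5·R2.
R3 ← R3 / (-5/8).
R1 ← R1 − 7/8·R3.
R2 ← R2 + 9/8·R3.
R4 ← R4 − 5·R3.
R4 ← R4 / (-25).
R1 ← R1 + 16/5·R4.
R2 ← R2 − 27/5·R4.
R3 ← R3 − 19/5·R4.
Rank is 4 with 5 unknowns, leaving v free.

infinitely many solutions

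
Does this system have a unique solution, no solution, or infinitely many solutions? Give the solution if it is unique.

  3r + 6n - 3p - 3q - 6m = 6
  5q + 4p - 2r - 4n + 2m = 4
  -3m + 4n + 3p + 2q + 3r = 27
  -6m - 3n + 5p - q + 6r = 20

Row-reduce:
R1 ← R1 / (-6).
R2 ← R2 − 2·R1.
R3 ← R3 + 3·R1.
R4 ← R4 + 6·R1.
R2 ← R2 / (-2).
R1 ← R1 + 1·R2.
R3 ← R3 − 1·R2.
R4 ← R4 + 9·R2.
R3 ← R3 / (6).
R1 ← R1 + 1·R3.
R2 ← R2 + 3/2·R3.
R4 ← R4 + 11/2·R3.
R4 ← R4 / (-263/24).
R1 ← R1 + 7/12·R4.
R2 ← R2 + 5/8·R4.
R3 ← R3 − 11/12·R4.
Rank is 4 with 5 unknowns, leaving r free.

infinitely many solutions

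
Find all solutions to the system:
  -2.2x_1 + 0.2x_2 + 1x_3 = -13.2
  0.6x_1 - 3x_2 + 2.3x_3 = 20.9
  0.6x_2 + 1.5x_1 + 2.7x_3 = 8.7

Row-reduce the augmented matrix:
R1 ← R1 / (-11/5).
R2 ← R2 − 3/5·R1.
R3 ← R3 − 3/2·R1.
R2 ← R2 / (-162/55).
R1 ← R1 + 1/11·R2.
R3 ← R3 − 81/110·R2.
R3 ← R3 / (161/40).
R1 ← R1 + 173/324·R3.
R2 ← R2 + 283/324·R3.
Reading off the reduced rows gives x_1 = 6, x_2 = -5, x_3 = 1.

x_1 = 6, x_2 = -5, x_3 = 1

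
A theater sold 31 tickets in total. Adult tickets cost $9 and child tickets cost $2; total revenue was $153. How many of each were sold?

adult tickets: 13, child tickets: 18

Let a = adult tickets, c = child tickets.
  a + c = 31
  9a + 2c = 153
From equation 1: a = 31 − c.
Substitute into equation 2 and solve: c = 18.
Then a = 13.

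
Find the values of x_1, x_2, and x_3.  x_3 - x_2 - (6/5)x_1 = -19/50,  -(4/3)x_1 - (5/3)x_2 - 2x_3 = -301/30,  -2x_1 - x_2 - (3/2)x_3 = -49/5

x_1 = 12/5, x_2 = 1/2, x_3 = 3

Row-reduce the augmented matrix:
R1 ← R1 / (-6/5).
R2 ← R2 + 4/3·R1.
R3 ← R3 + 2·R1.
R2 ← R2 / (-5/9).
R1 ← R1 − 5/6·R2.
R3 ← R3 − 2/3·R2.
R3 ← R3 / (-69/10).
R1 ← R1 + 11/2·R3.
R2 ← R2 − 28/5·R3.
Reading off the reduced rows gives x_1 = 12/5, x_2 = 1/2, x_3 = 3.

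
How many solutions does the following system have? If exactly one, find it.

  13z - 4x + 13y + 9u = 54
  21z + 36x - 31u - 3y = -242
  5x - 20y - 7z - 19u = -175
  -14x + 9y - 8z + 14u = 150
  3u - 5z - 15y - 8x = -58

x = 1, y = 6, z = -5, u = 5

Row-reduce the augmented matrix:
R1 ← R1 / (-4).
R2 ← R2 − 36·R1.
R3 ← R3 − 5·R1.
R4 ← R4 + 14·R1.
R5 ← R5 + 8·R1.
R2 ← R2 / (114).
R1 ← R1 + 13/4·R2.
R3 ← R3 + 15/4·R2.
R4 ← R4 + 73/2·R2.
R5 ← R5 + 41·R2.
R3 ← R3 / (262/19).
R1 ← R1 − 13/19·R3.
R2 ← R2 − 23/19·R3.
R4 ← R4 + 177/19·R3.
R5 ← R5 − 354/19·R3.
R4 ← R4 / (-2207/393).
R1 ← R1 + 205/393·R4.
R2 ← R2 − 383/393·R4.
R3 ← R3 + 58/131·R4.
R5 ← R5 − 4414/393·R4.
R5 reduces to 0 = 0, so the extra equation is consistent.
Reading off the reduced rows gives x = 1, y = 6, z = -5, u = 5.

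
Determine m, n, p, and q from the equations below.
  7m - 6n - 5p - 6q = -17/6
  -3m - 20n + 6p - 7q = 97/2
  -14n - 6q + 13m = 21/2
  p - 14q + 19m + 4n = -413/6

m = -3/2, n = -3, p = -1/3, q = 2

Row-reduce the augmented matrix:
R1 ← R1 / (7).
R2 ← R2 + 3·R1.
R3 ← R3 − 13·R1.
R4 ← R4 − 19·R1.
R2 ← R2 / (-158/7).
R1 ← R1 + 6/7·R2.
R3 ← R3 + 20/7·R2.
R4 ← R4 − 142/7·R2.
R3 ← R3 / (695/79).
R1 ← R1 + 68/79·R3.
R2 ← R2 + 27/158·R3.
R4 ← R4 − 1425/79·R3.
R4 ← R4 / (-2689/139).
R1 ← R1 − 89/695·R4.
R2 ← R2 − 761/1390·R4.
R3 ← R3 − 502/695·R4.
Reading off the reduced rows gives m = -3/2, n = -3, p = -1/3, q = 2.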